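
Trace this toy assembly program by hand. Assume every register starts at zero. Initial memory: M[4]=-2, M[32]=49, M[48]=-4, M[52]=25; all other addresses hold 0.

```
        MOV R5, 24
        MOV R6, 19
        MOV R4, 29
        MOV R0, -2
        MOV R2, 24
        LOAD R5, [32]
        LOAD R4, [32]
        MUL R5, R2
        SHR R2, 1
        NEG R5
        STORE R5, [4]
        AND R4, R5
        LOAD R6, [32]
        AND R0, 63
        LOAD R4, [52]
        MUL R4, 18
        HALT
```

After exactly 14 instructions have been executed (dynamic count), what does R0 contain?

62

after MOV R5, 24: R5=24
after MOV R6, 19: R6=19
after MOV R4, 29: R4=29
after MOV R0, -2: R0=-2
after MOV R2, 24: R2=24
after LOAD R5, [32]: R5=M[32]=49
after LOAD R4, [32]: R4=M[32]=49
after MUL R5, R2: R5=49*24=1176
after SHR R2, 1: R2=24>>1=12
after NEG R5: R5=-(1176)=-1176
STORE R5, [4] → M[4]=-1176
after AND R4, R5: R4=49&(-1176)=32
after LOAD R6, [32]: R6=M[32]=49
after AND R0, 63: R0=(-2)&63=62
After step 14: R0 = 62.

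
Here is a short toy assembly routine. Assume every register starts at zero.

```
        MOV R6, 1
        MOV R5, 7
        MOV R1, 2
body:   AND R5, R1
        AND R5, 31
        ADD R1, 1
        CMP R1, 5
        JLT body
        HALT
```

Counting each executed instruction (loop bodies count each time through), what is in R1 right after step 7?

R6=1
R5=7
R1=2
R5=7&2=2
R5=2&31=2
R1=2+1=3
CMP R1, 5  (cmp 3,5)
After step 7: R1 = 3.

3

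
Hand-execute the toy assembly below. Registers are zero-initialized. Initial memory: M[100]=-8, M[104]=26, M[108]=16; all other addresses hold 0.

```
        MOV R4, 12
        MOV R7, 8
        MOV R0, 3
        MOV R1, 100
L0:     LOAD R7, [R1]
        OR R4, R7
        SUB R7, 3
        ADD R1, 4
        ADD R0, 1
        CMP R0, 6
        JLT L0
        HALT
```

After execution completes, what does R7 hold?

R4=12
R7=8
R0=3
R1=100
R7=M[100]=-8
R4=12|(-8)=-4
R7=(-8)-3=-11
R1=100+4=104
R0=3+1=4
CMP R0, 6  (cmp 4,6)
JLT L0: taken
R7=M[104]=26
R4=(-4)|26=-2
R7=26-3=23
R1=104+4=108
R0=4+1=5
CMP R0, 6  (cmp 5,6)
JLT L0: taken
R7=M[108]=16
R4=(-2)|16=-2
R7=16-3=13
R1=108+4=112
R0=5+1=6
CMP R0, 6  (cmp 6,6)
JLT L0: not taken
halt.

13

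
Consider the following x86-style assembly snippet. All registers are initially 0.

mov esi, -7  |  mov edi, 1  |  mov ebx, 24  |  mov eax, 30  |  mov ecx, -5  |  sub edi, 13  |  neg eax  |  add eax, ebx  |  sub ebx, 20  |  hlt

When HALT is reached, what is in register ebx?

mov esi, -7 → esi=-7
mov edi, 1 → edi=1
mov ebx, 24 → ebx=24
mov eax, 30 → eax=30
mov ecx, -5 → ecx=-5
sub edi, 13 → edi=1-13=-12
neg eax → eax=-(30)=-30
add eax, ebx → eax=(-30)+24=-6
sub ebx, 20 → ebx=24-20=4
halt.

4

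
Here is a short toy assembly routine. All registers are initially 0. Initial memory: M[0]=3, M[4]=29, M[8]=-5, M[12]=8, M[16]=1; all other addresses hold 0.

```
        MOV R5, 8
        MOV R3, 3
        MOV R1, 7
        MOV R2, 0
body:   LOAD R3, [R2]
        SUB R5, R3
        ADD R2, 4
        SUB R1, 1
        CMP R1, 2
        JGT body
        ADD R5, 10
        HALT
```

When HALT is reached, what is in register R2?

after MOV R5, 8: R5=8
after MOV R3, 3: R3=3
after MOV R1, 7: R1=7
after MOV R2, 0: R2=0
after LOAD R3, [R2]: R3=M[0]=3
after SUB R5, R3: R5=8-3=5
after ADD R2, 4: R2=0+4=4
after SUB R1, 1: R1=7-1=6
CMP R1, 2  (cmp 6,2)
JGT body: taken
after LOAD R3, [R2]: R3=M[4]=29
after SUB R5, R3: R5=5-29=-24
after ADD R2, 4: R2=4+4=8
after SUB R1, 1: R1=6-1=5
CMP R1, 2  (cmp 5,2)
JGT body: taken
after LOAD R3, [R2]: R3=M[8]=-5
after SUB R5, R3: R5=(-24)-(-5)=-19
after ADD R2, 4: R2=8+4=12
after SUB R1, 1: R1=5-1=4
CMP R1, 2  (cmp 4,2)
JGT body: taken
after LOAD R3, [R2]: R3=M[12]=8
after SUB R5, R3: R5=(-19)-8=-27
after ADD R2, 4: R2=12+4=16
after SUB R1, 1: R1=4-1=3
CMP R1, 2  (cmp 3,2)
JGT body: taken
after LOAD R3, [R2]: R3=M[16]=1
after SUB R5, R3: R5=(-27)-1=-28
after ADD R2, 4: R2=16+4=20
after SUB R1, 1: R1=3-1=2
CMP R1, 2  (cmp 2,2)
JGT body: not taken
after ADD R5, 10: R5=(-28)+10=-18
halt.

20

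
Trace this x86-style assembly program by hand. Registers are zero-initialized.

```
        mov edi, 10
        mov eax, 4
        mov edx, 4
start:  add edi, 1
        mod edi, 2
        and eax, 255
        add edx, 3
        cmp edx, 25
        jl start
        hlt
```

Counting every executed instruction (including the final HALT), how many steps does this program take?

46

mov edi, 10 → edi=10
mov eax, 4 → eax=4
mov edx, 4 → edx=4
add edi, 1 → edi=10+1=11
mod edi, 2 → edi=11%2=1
and eax, 255 → eax=4&255=4
add edx, 3 → edx=4+3=7
cmp edx, 25  (cmp 7,25)
jl start: taken
add edi, 1 → edi=1+1=2
mod edi, 2 → edi=2%2=0
and eax, 255 → eax=4&255=4
add edx, 3 → edx=7+3=10
cmp edx, 25  (cmp 10,25)
jl start: taken
add edi, 1 → edi=0+1=1
mod edi, 2 → edi=1%2=1
and eax, 255 → eax=4&255=4
add edx, 3 → edx=10+3=13
cmp edx, 25  (cmp 13,25)
jl start: taken
add edi, 1 → edi=1+1=2
mod edi, 2 → edi=2%2=0
and eax, 255 → eax=4&255=4
add edx, 3 → edx=13+3=16
cmp edx, 25  (cmp 16,25)
jl start: taken
add edi, 1 → edi=0+1=1
mod edi, 2 → edi=1%2=1
and eax, 255 → eax=4&255=4
add edx, 3 → edx=16+3=19
cmp edx, 25  (cmp 19,25)
jl start: taken
add edi, 1 → edi=1+1=2
mod edi, 2 → edi=2%2=0
and eax, 255 → eax=4&255=4
add edx, 3 → edx=19+3=22
cmp edx, 25  (cmp 22,25)
jl start: taken
add edi, 1 → edi=0+1=1
mod edi, 2 → edi=1%2=1
and eax, 255 → eax=4&255=4
add edx, 3 → edx=22+3=25
cmp edx, 25  (cmp 25,25)
jl start: not taken
halt.
Total executed instructions: 46.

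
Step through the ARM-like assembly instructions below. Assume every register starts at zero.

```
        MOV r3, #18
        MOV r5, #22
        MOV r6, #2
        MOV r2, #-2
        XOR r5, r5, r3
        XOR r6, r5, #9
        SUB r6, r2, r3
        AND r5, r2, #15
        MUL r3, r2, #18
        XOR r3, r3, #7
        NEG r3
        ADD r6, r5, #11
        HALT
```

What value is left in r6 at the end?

MOV r3, #18 → r3=18
MOV r5, #22 → r5=22
MOV r6, #2 → r6=2
MOV r2, #-2 → r2=-2
XOR r5, r5, r3 → r5=22^18=4
XOR r6, r5, #9 → r6=4^9=13
SUB r6, r2, r3 → r6=(-2)-18=-20
AND r5, r2, #15 → r5=(-2)&15=14
MUL r3, r2, #18 → r3=(-2)*18=-36
XOR r3, r3, #7 → r3=(-36)^7=-37
NEG r3 → r3=-(-37)=37
ADD r6, r5, #11 → r6=14+11=25
halt.

25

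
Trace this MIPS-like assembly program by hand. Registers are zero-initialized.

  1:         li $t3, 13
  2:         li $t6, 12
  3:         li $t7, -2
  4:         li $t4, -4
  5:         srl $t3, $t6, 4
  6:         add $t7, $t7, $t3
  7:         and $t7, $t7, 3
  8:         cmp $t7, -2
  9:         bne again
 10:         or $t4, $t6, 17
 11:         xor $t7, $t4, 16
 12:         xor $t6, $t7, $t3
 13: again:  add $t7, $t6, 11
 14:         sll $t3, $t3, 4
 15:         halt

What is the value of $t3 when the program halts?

0

$t3=13
$t6=12
$t7=-2
$t4=-4
$t3=12>>4=0
$t7=(-2)+0=-2
$t7=(-2)&3=2
cmp $t7, -2  (cmp 2,-2)
bne again: taken
$t7=12+11=23
$t3=0<<4=0
halt.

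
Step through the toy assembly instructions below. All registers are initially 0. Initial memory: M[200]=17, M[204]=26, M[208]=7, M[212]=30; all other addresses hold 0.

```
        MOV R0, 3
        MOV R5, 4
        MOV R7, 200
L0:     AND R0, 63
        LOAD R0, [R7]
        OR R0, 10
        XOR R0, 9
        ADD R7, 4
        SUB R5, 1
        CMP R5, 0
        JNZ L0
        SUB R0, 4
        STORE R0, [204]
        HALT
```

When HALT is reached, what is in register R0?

after MOV R0, 3: R0=3
after MOV R5, 4: R5=4
after MOV R7, 200: R7=200
after AND R0, 63: R0=3&63=3
after LOAD R0, [R7]: R0=M[200]=17
after OR R0, 10: R0=17|10=27
after XOR R0, 9: R0=27^9=18
after ADD R7, 4: R7=200+4=204
after SUB R5, 1: R5=4-1=3
CMP R5, 0  (cmp 3,0)
JNZ L0: taken
after AND R0, 63: R0=18&63=18
after LOAD R0, [R7]: R0=M[204]=26
after OR R0, 10: R0=26|10=26
after XOR R0, 9: R0=26^9=19
after ADD R7, 4: R7=204+4=208
after SUB R5, 1: R5=3-1=2
CMP R5, 0  (cmp 2,0)
JNZ L0: taken
after AND R0, 63: R0=19&63=19
after LOAD R0, [R7]: R0=M[208]=7
after OR R0, 10: R0=7|10=15
after XOR R0, 9: R0=15^9=6
after ADD R7, 4: R7=208+4=212
after SUB R5, 1: R5=2-1=1
CMP R5, 0  (cmp 1,0)
JNZ L0: taken
after AND R0, 63: R0=6&63=6
after LOAD R0, [R7]: R0=M[212]=30
after OR R0, 10: R0=30|10=30
after XOR R0, 9: R0=30^9=23
after ADD R7, 4: R7=212+4=216
after SUB R5, 1: R5=1-1=0
CMP R5, 0  (cmp 0,0)
JNZ L0: not taken
after SUB R0, 4: R0=23-4=19
STORE R0, [204] → M[204]=19
halt.

19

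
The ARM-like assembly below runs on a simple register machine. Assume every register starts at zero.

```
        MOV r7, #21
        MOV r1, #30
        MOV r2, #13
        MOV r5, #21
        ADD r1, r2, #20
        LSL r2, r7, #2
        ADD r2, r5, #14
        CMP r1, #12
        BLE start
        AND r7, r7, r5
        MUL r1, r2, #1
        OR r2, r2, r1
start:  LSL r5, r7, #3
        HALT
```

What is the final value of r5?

168

r7=21
r1=30
r2=13
r5=21
r1=13+20=33
r2=21<<2=84
r2=21+14=35
CMP r1, #12  (cmp 33,12)
BLE start: not taken
r7=21&21=21
r1=35*1=35
r2=35|35=35
r5=21<<3=168
halt.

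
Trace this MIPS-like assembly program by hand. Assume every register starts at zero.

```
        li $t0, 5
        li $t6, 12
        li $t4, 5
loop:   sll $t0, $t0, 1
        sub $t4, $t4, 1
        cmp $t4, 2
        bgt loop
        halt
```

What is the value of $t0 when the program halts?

40

li $t0, 5 → $t0=5
li $t6, 12 → $t6=12
li $t4, 5 → $t4=5
sll $t0, $t0, 1 → $t0=5<<1=10
sub $t4, $t4, 1 → $t4=5-1=4
cmp $t4, 2  (cmp 4,2)
bgt loop: taken
sll $t0, $t0, 1 → $t0=10<<1=20
sub $t4, $t4, 1 → $t4=4-1=3
cmp $t4, 2  (cmp 3,2)
bgt loop: taken
sll $t0, $t0, 1 → $t0=20<<1=40
sub $t4, $t4, 1 → $t4=3-1=2
cmp $t4, 2  (cmp 2,2)
bgt loop: not taken
halt.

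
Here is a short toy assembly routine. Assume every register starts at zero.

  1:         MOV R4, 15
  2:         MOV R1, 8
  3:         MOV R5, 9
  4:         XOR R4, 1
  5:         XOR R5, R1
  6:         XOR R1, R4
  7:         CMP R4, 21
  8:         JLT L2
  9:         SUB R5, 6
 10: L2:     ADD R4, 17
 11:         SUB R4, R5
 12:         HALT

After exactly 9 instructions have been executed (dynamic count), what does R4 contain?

after MOV R4, 15: R4=15
after MOV R1, 8: R1=8
after MOV R5, 9: R5=9
after XOR R4, 1: R4=15^1=14
after XOR R5, R1: R5=9^8=1
after XOR R1, R4: R1=8^14=6
CMP R4, 21  (cmp 14,21)
JLT L2: taken
after ADD R4, 17: R4=14+17=31
After step 9: R4 = 31.

31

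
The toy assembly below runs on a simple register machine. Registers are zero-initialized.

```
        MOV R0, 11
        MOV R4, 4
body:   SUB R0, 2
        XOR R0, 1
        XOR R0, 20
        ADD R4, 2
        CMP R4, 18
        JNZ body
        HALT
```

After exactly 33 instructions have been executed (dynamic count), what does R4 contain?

after MOV R0, 11: R0=11
after MOV R4, 4: R4=4
after SUB R0, 2: R0=11-2=9
after XOR R0, 1: R0=9^1=8
after XOR R0, 20: R0=8^20=28
after ADD R4, 2: R4=4+2=6
CMP R4, 18  (cmp 6,18)
JNZ body: taken
after SUB R0, 2: R0=28-2=26
after XOR R0, 1: R0=26^1=27
after XOR R0, 20: R0=27^20=15
after ADD R4, 2: R4=6+2=8
CMP R4, 18  (cmp 8,18)
JNZ body: taken
after SUB R0, 2: R0=15-2=13
after XOR R0, 1: R0=13^1=12
after XOR R0, 20: R0=12^20=24
after ADD R4, 2: R4=8+2=10
CMP R4, 18  (cmp 10,18)
JNZ body: taken
after SUB R0, 2: R0=24-2=22
after XOR R0, 1: R0=22^1=23
after XOR R0, 20: R0=23^20=3
after ADD R4, 2: R4=10+2=12
CMP R4, 18  (cmp 12,18)
JNZ body: taken
after SUB R0, 2: R0=3-2=1
after XOR R0, 1: R0=1^1=0
after XOR R0, 20: R0=0^20=20
after ADD R4, 2: R4=12+2=14
CMP R4, 18  (cmp 14,18)
JNZ body: taken
after SUB R0, 2: R0=20-2=18
After step 33: R4 = 14.

14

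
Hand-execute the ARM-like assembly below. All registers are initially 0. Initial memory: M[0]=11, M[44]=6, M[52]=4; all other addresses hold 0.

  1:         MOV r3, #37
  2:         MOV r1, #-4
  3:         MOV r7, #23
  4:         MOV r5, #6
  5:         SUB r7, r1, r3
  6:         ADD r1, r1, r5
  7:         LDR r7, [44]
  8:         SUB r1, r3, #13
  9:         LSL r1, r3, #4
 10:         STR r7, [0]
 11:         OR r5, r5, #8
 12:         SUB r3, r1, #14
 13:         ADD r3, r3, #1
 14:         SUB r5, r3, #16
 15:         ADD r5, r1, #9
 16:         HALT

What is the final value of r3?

after MOV r3, #37: r3=37
after MOV r1, #-4: r1=-4
after MOV r7, #23: r7=23
after MOV r5, #6: r5=6
after SUB r7, r1, r3: r7=(-4)-37=-41
after ADD r1, r1, r5: r1=(-4)+6=2
after LDR r7, [44]: r7=M[44]=6
after SUB r1, r3, #13: r1=37-13=24
after LSL r1, r3, #4: r1=37<<4=592
STR r7, [0] → M[0]=6
after OR r5, r5, #8: r5=6|8=14
after SUB r3, r1, #14: r3=592-14=578
after ADD r3, r3, #1: r3=578+1=579
after SUB r5, r3, #16: r5=579-16=563
after ADD r5, r1, #9: r5=592+9=601
halt.

579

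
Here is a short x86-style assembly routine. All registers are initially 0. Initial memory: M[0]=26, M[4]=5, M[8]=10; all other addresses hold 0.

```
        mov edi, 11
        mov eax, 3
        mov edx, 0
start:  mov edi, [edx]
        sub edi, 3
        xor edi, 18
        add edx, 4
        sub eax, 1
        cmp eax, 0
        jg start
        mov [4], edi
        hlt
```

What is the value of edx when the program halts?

after mov edi, 11: edi=11
after mov eax, 3: eax=3
after mov edx, 0: edx=0
after mov edi, [edx]: edi=M[0]=26
after sub edi, 3: edi=26-3=23
after xor edi, 18: edi=23^18=5
after add edx, 4: edx=0+4=4
after sub eax, 1: eax=3-1=2
cmp eax, 0  (cmp 2,0)
jg start: taken
after mov edi, [edx]: edi=M[4]=5
after sub edi, 3: edi=5-3=2
after xor edi, 18: edi=2^18=16
after add edx, 4: edx=4+4=8
after sub eax, 1: eax=2-1=1
cmp eax, 0  (cmp 1,0)
jg start: taken
after mov edi, [edx]: edi=M[8]=10
after sub edi, 3: edi=10-3=7
after xor edi, 18: edi=7^18=21
after add edx, 4: edx=8+4=12
after sub eax, 1: eax=1-1=0
cmp eax, 0  (cmp 0,0)
jg start: not taken
mov [4], edi → M[4]=21
halt.

12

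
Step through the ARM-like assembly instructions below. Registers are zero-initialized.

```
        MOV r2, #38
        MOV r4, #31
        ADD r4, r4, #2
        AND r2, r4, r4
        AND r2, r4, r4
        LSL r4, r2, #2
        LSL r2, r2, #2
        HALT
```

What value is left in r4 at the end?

after MOV r2, #38: r2=38
after MOV r4, #31: r4=31
after ADD r4, r4, #2: r4=31+2=33
after AND r2, r4, r4: r2=33&33=33
after AND r2, r4, r4: r2=33&33=33
after LSL r4, r2, #2: r4=33<<2=132
after LSL r2, r2, #2: r2=33<<2=132
halt.

132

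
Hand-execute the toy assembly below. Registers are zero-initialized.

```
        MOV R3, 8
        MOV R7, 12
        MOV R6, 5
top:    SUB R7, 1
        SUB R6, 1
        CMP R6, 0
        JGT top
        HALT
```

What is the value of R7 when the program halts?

7

after MOV R3, 8: R3=8
after MOV R7, 12: R7=12
after MOV R6, 5: R6=5
after SUB R7, 1: R7=12-1=11
after SUB R6, 1: R6=5-1=4
CMP R6, 0  (cmp 4,0)
JGT top: taken
after SUB R7, 1: R7=11-1=10
after SUB R6, 1: R6=4-1=3
CMP R6, 0  (cmp 3,0)
JGT top: taken
after SUB R7, 1: R7=10-1=9
after SUB R6, 1: R6=3-1=2
CMP R6, 0  (cmp 2,0)
JGT top: taken
after SUB R7, 1: R7=9-1=8
after SUB R6, 1: R6=2-1=1
CMP R6, 0  (cmp 1,0)
JGT top: taken
after SUB R7, 1: R7=8-1=7
after SUB R6, 1: R6=1-1=0
CMP R6, 0  (cmp 0,0)
JGT top: not taken
halt.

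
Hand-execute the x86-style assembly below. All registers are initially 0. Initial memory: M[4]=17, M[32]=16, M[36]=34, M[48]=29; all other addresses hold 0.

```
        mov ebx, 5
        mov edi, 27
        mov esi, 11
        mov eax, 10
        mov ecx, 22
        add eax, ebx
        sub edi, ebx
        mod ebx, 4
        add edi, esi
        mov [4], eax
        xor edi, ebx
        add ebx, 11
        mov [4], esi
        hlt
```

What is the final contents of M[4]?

after mov ebx, 5: ebx=5
after mov edi, 27: edi=27
after mov esi, 11: esi=11
after mov eax, 10: eax=10
after mov ecx, 22: ecx=22
after add eax, ebx: eax=10+5=15
after sub edi, ebx: edi=27-5=22
after mod ebx, 4: ebx=5%4=1
after add edi, esi: edi=22+11=33
mov [4], eax → M[4]=15
after xor edi, ebx: edi=33^1=32
after add ebx, 11: ebx=1+11=12
mov [4], esi → M[4]=11
halt.

11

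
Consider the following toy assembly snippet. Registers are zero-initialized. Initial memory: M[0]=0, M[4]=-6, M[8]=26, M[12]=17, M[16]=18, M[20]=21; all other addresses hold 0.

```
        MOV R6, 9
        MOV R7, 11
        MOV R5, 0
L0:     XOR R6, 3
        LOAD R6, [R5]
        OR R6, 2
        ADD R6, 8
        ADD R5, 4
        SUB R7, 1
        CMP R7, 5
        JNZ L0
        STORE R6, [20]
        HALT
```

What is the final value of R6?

31

after MOV R6, 9: R6=9
after MOV R7, 11: R7=11
after MOV R5, 0: R5=0
after XOR R6, 3: R6=9^3=10
after LOAD R6, [R5]: R6=M[0]=0
after OR R6, 2: R6=0|2=2
after ADD R6, 8: R6=2+8=10
after ADD R5, 4: R5=0+4=4
after SUB R7, 1: R7=11-1=10
CMP R7, 5  (cmp 10,5)
JNZ L0: taken
after XOR R6, 3: R6=10^3=9
after LOAD R6, [R5]: R6=M[4]=-6
after OR R6, 2: R6=(-6)|2=-6
after ADD R6, 8: R6=(-6)+8=2
after ADD R5, 4: R5=4+4=8
after SUB R7, 1: R7=10-1=9
CMP R7, 5  (cmp 9,5)
JNZ L0: taken
after XOR R6, 3: R6=2^3=1
after LOAD R6, [R5]: R6=M[8]=26
after OR R6, 2: R6=26|2=26
after ADD R6, 8: R6=26+8=34
after ADD R5, 4: R5=8+4=12
after SUB R7, 1: R7=9-1=8
CMP R7, 5  (cmp 8,5)
JNZ L0: taken
after XOR R6, 3: R6=34^3=33
after LOAD R6, [R5]: R6=M[12]=17
after OR R6, 2: R6=17|2=19
after ADD R6, 8: R6=19+8=27
after ADD R5, 4: R5=12+4=16
after SUB R7, 1: R7=8-1=7
CMP R7, 5  (cmp 7,5)
JNZ L0: taken
after XOR R6, 3: R6=27^3=24
after LOAD R6, [R5]: R6=M[16]=18
after OR R6, 2: R6=18|2=18
after ADD R6, 8: R6=18+8=26
after ADD R5, 4: R5=16+4=20
after SUB R7, 1: R7=7-1=6
CMP R7, 5  (cmp 6,5)
JNZ L0: taken
after XOR R6, 3: R6=26^3=25
after LOAD R6, [R5]: R6=M[20]=21
after OR R6, 2: R6=21|2=23
after ADD R6, 8: R6=23+8=31
after ADD R5, 4: R5=20+4=24
after SUB R7, 1: R7=6-1=5
CMP R7, 5  (cmp 5,5)
JNZ L0: not taken
STORE R6, [20] → M[20]=31
halt.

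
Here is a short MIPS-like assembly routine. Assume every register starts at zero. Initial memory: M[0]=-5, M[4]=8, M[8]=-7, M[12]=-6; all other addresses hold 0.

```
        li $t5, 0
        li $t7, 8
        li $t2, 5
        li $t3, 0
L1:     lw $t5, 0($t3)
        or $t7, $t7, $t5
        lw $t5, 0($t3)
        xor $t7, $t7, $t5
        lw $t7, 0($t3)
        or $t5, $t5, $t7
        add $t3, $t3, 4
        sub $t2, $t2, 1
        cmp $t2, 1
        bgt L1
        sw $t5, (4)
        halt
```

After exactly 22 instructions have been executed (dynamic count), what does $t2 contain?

3

after li $t5, 0: $t5=0
after li $t7, 8: $t7=8
after li $t2, 5: $t2=5
after li $t3, 0: $t3=0
after lw $t5, 0($t3): $t5=M[0]=-5
after or $t7, $t7, $t5: $t7=8|(-5)=-5
after lw $t5, 0($t3): $t5=M[0]=-5
after xor $t7, $t7, $t5: $t7=(-5)^(-5)=0
after lw $t7, 0($t3): $t7=M[0]=-5
after or $t5, $t5, $t7: $t5=(-5)|(-5)=-5
after add $t3, $t3, 4: $t3=0+4=4
after sub $t2, $t2, 1: $t2=5-1=4
cmp $t2, 1  (cmp 4,1)
bgt L1: taken
after lw $t5, 0($t3): $t5=M[4]=8
after or $t7, $t7, $t5: $t7=(-5)|8=-5
after lw $t5, 0($t3): $t5=M[4]=8
after xor $t7, $t7, $t5: $t7=(-5)^8=-13
after lw $t7, 0($t3): $t7=M[4]=8
after or $t5, $t5, $t7: $t5=8|8=8
after add $t3, $t3, 4: $t3=4+4=8
after sub $t2, $t2, 1: $t2=4-1=3
After step 22: $t2 = 3.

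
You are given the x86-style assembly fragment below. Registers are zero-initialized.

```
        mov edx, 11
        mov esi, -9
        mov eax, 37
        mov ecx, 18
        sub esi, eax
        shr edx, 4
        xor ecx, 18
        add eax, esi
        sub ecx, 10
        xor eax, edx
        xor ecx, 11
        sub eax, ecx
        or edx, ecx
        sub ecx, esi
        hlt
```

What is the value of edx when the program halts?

mov edx, 11 → edx=11
mov esi, -9 → esi=-9
mov eax, 37 → eax=37
mov ecx, 18 → ecx=18
sub esi, eax → esi=(-9)-37=-46
shr edx, 4 → edx=11>>4=0
xor ecx, 18 → ecx=18^18=0
add eax, esi → eax=37+(-46)=-9
sub ecx, 10 → ecx=0-10=-10
xor eax, edx → eax=(-9)^0=-9
xor ecx, 11 → ecx=(-10)^11=-3
sub eax, ecx → eax=(-9)-(-3)=-6
or edx, ecx → edx=0|(-3)=-3
sub ecx, esi → ecx=(-3)-(-46)=43
halt.

-3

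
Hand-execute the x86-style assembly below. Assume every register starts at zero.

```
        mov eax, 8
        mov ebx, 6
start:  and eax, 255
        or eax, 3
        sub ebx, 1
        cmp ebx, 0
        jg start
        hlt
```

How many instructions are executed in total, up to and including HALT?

33

eax=8
ebx=6
eax=8&255=8
eax=8|3=11
ebx=6-1=5
cmp ebx, 0  (cmp 5,0)
jg start: taken
eax=11&255=11
eax=11|3=11
ebx=5-1=4
cmp ebx, 0  (cmp 4,0)
jg start: taken
eax=11&255=11
eax=11|3=11
ebx=4-1=3
cmp ebx, 0  (cmp 3,0)
jg start: taken
eax=11&255=11
eax=11|3=11
ebx=3-1=2
cmp ebx, 0  (cmp 2,0)
jg start: taken
eax=11&255=11
eax=11|3=11
ebx=2-1=1
cmp ebx, 0  (cmp 1,0)
jg start: taken
eax=11&255=11
eax=11|3=11
ebx=1-1=0
cmp ebx, 0  (cmp 0,0)
jg start: not taken
halt.
Total executed instructions: 33.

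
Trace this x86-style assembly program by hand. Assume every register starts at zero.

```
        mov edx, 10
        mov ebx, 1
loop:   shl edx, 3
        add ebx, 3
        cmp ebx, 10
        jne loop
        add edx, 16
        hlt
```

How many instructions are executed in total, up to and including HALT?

after mov edx, 10: edx=10
after mov ebx, 1: ebx=1
after shl edx, 3: edx=10<<3=80
after add ebx, 3: ebx=1+3=4
cmp ebx, 10  (cmp 4,10)
jne loop: taken
after shl edx, 3: edx=80<<3=640
after add ebx, 3: ebx=4+3=7
cmp ebx, 10  (cmp 7,10)
jne loop: taken
after shl edx, 3: edx=640<<3=5120
after add ebx, 3: ebx=7+3=10
cmp ebx, 10  (cmp 10,10)
jne loop: not taken
after add edx, 16: edx=5120+16=5136
halt.
Total executed instructions: 16.

16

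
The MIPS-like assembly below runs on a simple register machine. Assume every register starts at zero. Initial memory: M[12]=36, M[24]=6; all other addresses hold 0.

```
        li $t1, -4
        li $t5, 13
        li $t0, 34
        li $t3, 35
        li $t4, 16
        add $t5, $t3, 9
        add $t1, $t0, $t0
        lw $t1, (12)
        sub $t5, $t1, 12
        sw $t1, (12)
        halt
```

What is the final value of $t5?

24

li $t1, -4 → $t1=-4
li $t5, 13 → $t5=13
li $t0, 34 → $t0=34
li $t3, 35 → $t3=35
li $t4, 16 → $t4=16
add $t5, $t3, 9 → $t5=35+9=44
add $t1, $t0, $t0 → $t1=34+34=68
lw $t1, (12) → $t1=M[12]=36
sub $t5, $t1, 12 → $t5=36-12=24
sw $t1, (12) → M[12]=36
halt.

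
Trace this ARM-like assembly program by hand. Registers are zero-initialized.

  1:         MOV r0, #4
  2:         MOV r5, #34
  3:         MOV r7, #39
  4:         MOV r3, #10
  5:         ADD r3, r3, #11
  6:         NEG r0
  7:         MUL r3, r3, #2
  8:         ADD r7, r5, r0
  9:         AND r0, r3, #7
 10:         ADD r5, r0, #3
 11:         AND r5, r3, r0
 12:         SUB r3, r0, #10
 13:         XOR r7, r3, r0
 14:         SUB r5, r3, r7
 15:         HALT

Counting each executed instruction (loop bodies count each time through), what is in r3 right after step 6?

21

r0=4
r5=34
r7=39
r3=10
r3=10+11=21
r0=-(4)=-4
After step 6: r3 = 21.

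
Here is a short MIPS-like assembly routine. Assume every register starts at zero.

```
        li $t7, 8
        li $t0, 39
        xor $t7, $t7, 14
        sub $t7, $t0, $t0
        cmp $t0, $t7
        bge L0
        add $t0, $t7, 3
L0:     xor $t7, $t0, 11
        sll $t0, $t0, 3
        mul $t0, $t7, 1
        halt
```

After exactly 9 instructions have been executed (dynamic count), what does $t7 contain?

44

$t7=8
$t0=39
$t7=8^14=6
$t7=39-39=0
cmp $t0, $t7  (cmp 39,0)
bge L0: taken
$t7=39^11=44
$t0=39<<3=312
$t0=44*1=44
After step 9: $t7 = 44.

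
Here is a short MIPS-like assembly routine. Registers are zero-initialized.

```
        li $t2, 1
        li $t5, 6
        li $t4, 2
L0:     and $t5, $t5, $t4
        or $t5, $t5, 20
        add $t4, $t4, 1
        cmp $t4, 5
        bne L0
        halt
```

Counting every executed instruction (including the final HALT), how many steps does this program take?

19

after li $t2, 1: $t2=1
after li $t5, 6: $t5=6
after li $t4, 2: $t4=2
after and $t5, $t5, $t4: $t5=6&2=2
after or $t5, $t5, 20: $t5=2|20=22
after add $t4, $t4, 1: $t4=2+1=3
cmp $t4, 5  (cmp 3,5)
bne L0: taken
after and $t5, $t5, $t4: $t5=22&3=2
after or $t5, $t5, 20: $t5=2|20=22
after add $t4, $t4, 1: $t4=3+1=4
cmp $t4, 5  (cmp 4,5)
bne L0: taken
after and $t5, $t5, $t4: $t5=22&4=4
after or $t5, $t5, 20: $t5=4|20=20
after add $t4, $t4, 1: $t4=4+1=5
cmp $t4, 5  (cmp 5,5)
bne L0: not taken
halt.
Total executed instructions: 19.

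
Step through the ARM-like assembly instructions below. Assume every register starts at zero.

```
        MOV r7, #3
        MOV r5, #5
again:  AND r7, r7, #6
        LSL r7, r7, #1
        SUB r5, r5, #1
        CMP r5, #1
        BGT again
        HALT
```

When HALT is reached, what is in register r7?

r7=3
r5=5
r7=3&6=2
r7=2<<1=4
r5=5-1=4
CMP r5, #1  (cmp 4,1)
BGT again: taken
r7=4&6=4
r7=4<<1=8
r5=4-1=3
CMP r5, #1  (cmp 3,1)
BGT again: taken
r7=8&6=0
r7=0<<1=0
r5=3-1=2
CMP r5, #1  (cmp 2,1)
BGT again: taken
r7=0&6=0
r7=0<<1=0
r5=2-1=1
CMP r5, #1  (cmp 1,1)
BGT again: not taken
halt.

0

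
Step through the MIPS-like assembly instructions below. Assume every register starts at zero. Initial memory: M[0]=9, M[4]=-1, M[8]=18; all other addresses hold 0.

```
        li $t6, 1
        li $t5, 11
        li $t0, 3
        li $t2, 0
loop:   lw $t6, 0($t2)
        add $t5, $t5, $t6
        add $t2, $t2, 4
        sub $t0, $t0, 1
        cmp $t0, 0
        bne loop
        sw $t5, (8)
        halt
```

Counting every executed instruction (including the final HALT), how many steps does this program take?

after li $t6, 1: $t6=1
after li $t5, 11: $t5=11
after li $t0, 3: $t0=3
after li $t2, 0: $t2=0
after lw $t6, 0($t2): $t6=M[0]=9
after add $t5, $t5, $t6: $t5=11+9=20
after add $t2, $t2, 4: $t2=0+4=4
after sub $t0, $t0, 1: $t0=3-1=2
cmp $t0, 0  (cmp 2,0)
bne loop: taken
after lw $t6, 0($t2): $t6=M[4]=-1
after add $t5, $t5, $t6: $t5=20+(-1)=19
after add $t2, $t2, 4: $t2=4+4=8
after sub $t0, $t0, 1: $t0=2-1=1
cmp $t0, 0  (cmp 1,0)
bne loop: taken
after lw $t6, 0($t2): $t6=M[8]=18
after add $t5, $t5, $t6: $t5=19+18=37
after add $t2, $t2, 4: $t2=8+4=12
after sub $t0, $t0, 1: $t0=1-1=0
cmp $t0, 0  (cmp 0,0)
bne loop: not taken
sw $t5, (8) → M[8]=37
halt.
Total executed instructions: 24.

24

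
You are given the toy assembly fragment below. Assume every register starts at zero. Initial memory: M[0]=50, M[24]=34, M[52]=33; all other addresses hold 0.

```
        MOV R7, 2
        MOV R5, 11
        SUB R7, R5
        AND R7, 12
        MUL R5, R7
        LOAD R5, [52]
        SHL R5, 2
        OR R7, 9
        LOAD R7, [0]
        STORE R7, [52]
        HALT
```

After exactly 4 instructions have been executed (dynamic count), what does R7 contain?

R7=2
R5=11
R7=2-11=-9
R7=(-9)&12=4
After step 4: R7 = 4.

4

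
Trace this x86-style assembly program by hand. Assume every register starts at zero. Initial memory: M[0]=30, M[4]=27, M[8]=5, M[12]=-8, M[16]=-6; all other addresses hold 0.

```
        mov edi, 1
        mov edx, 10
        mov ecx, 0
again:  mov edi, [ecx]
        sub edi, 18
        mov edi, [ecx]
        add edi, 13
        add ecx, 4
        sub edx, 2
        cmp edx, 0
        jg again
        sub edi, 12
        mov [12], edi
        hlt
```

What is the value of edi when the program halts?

-5

mov edi, 1 → edi=1
mov edx, 10 → edx=10
mov ecx, 0 → ecx=0
mov edi, [ecx] → edi=M[0]=30
sub edi, 18 → edi=30-18=12
mov edi, [ecx] → edi=M[0]=30
add edi, 13 → edi=30+13=43
add ecx, 4 → ecx=0+4=4
sub edx, 2 → edx=10-2=8
cmp edx, 0  (cmp 8,0)
jg again: taken
mov edi, [ecx] → edi=M[4]=27
sub edi, 18 → edi=27-18=9
mov edi, [ecx] → edi=M[4]=27
add edi, 13 → edi=27+13=40
add ecx, 4 → ecx=4+4=8
sub edx, 2 → edx=8-2=6
cmp edx, 0  (cmp 6,0)
jg again: taken
mov edi, [ecx] → edi=M[8]=5
sub edi, 18 → edi=5-18=-13
mov edi, [ecx] → edi=M[8]=5
add edi, 13 → edi=5+13=18
add ecx, 4 → ecx=8+4=12
sub edx, 2 → edx=6-2=4
cmp edx, 0  (cmp 4,0)
jg again: taken
mov edi, [ecx] → edi=M[12]=-8
sub edi, 18 → edi=(-8)-18=-26
mov edi, [ecx] → edi=M[12]=-8
add edi, 13 → edi=(-8)+13=5
add ecx, 4 → ecx=12+4=16
sub edx, 2 → edx=4-2=2
cmp edx, 0  (cmp 2,0)
jg again: taken
mov edi, [ecx] → edi=M[16]=-6
sub edi, 18 → edi=(-6)-18=-24
mov edi, [ecx] → edi=M[16]=-6
add edi, 13 → edi=(-6)+13=7
add ecx, 4 → ecx=16+4=20
sub edx, 2 → edx=2-2=0
cmp edx, 0  (cmp 0,0)
jg again: not taken
sub edi, 12 → edi=7-12=-5
mov [12], edi → M[12]=-5
halt.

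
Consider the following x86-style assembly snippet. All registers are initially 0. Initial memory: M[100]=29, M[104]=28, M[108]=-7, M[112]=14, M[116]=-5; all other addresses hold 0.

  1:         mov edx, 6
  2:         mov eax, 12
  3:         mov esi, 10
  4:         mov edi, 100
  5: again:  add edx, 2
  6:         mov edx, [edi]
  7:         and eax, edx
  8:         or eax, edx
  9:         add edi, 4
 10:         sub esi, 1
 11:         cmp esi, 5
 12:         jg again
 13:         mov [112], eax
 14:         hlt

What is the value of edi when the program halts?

after mov edx, 6: edx=6
after mov eax, 12: eax=12
after mov esi, 10: esi=10
after mov edi, 100: edi=100
after add edx, 2: edx=6+2=8
after mov edx, [edi]: edx=M[100]=29
after and eax, edx: eax=12&29=12
after or eax, edx: eax=12|29=29
after add edi, 4: edi=100+4=104
after sub esi, 1: esi=10-1=9
cmp esi, 5  (cmp 9,5)
jg again: taken
after add edx, 2: edx=29+2=31
after mov edx, [edi]: edx=M[104]=28
after and eax, edx: eax=29&28=28
after or eax, edx: eax=28|28=28
after add edi, 4: edi=104+4=108
after sub esi, 1: esi=9-1=8
cmp esi, 5  (cmp 8,5)
jg again: taken
after add edx, 2: edx=28+2=30
after mov edx, [edi]: edx=M[108]=-7
after and eax, edx: eax=28&(-7)=24
after or eax, edx: eax=24|(-7)=-7
after add edi, 4: edi=108+4=112
after sub esi, 1: esi=8-1=7
cmp esi, 5  (cmp 7,5)
jg again: taken
after add edx, 2: edx=(-7)+2=-5
after mov edx, [edi]: edx=M[112]=14
after and eax, edx: eax=(-7)&14=8
after or eax, edx: eax=8|14=14
after add edi, 4: edi=112+4=116
after sub esi, 1: esi=7-1=6
cmp esi, 5  (cmp 6,5)
jg again: taken
after add edx, 2: edx=14+2=16
after mov edx, [edi]: edx=M[116]=-5
after and eax, edx: eax=14&(-5)=10
after or eax, edx: eax=10|(-5)=-5
after add edi, 4: edi=116+4=120
after sub esi, 1: esi=6-1=5
cmp esi, 5  (cmp 5,5)
jg again: not taken
mov [112], eax → M[112]=-5
halt.

120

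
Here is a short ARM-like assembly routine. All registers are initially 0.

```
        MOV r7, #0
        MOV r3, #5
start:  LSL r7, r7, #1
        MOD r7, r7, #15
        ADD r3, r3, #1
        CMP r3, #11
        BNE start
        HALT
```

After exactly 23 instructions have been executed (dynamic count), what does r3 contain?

MOV r7, #0 → r7=0
MOV r3, #5 → r3=5
LSL r7, r7, #1 → r7=0<<1=0
MOD r7, r7, #15 → r7=0%15=0
ADD r3, r3, #1 → r3=5+1=6
CMP r3, #11  (cmp 6,11)
BNE start: taken
LSL r7, r7, #1 → r7=0<<1=0
MOD r7, r7, #15 → r7=0%15=0
ADD r3, r3, #1 → r3=6+1=7
CMP r3, #11  (cmp 7,11)
BNE start: taken
LSL r7, r7, #1 → r7=0<<1=0
MOD r7, r7, #15 → r7=0%15=0
ADD r3, r3, #1 → r3=7+1=8
CMP r3, #11  (cmp 8,11)
BNE start: taken
LSL r7, r7, #1 → r7=0<<1=0
MOD r7, r7, #15 → r7=0%15=0
ADD r3, r3, #1 → r3=8+1=9
CMP r3, #11  (cmp 9,11)
BNE start: taken
LSL r7, r7, #1 → r7=0<<1=0
After step 23: r3 = 9.

9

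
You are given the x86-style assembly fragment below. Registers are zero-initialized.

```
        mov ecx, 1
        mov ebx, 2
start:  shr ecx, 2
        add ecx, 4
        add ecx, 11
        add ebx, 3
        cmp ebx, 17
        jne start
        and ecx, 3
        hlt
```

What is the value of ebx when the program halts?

17

ecx=1
ebx=2
ecx=1>>2=0
ecx=0+4=4
ecx=4+11=15
ebx=2+3=5
cmp ebx, 17  (cmp 5,17)
jne start: taken
ecx=15>>2=3
ecx=3+4=7
ecx=7+11=18
ebx=5+3=8
cmp ebx, 17  (cmp 8,17)
jne start: taken
ecx=18>>2=4
ecx=4+4=8
ecx=8+11=19
ebx=8+3=11
cmp ebx, 17  (cmp 11,17)
jne start: taken
ecx=19>>2=4
ecx=4+4=8
ecx=8+11=19
ebx=11+3=14
cmp ebx, 17  (cmp 14,17)
jne start: taken
ecx=19>>2=4
ecx=4+4=8
ecx=8+11=19
ebx=14+3=17
cmp ebx, 17  (cmp 17,17)
jne start: not taken
ecx=19&3=3
halt.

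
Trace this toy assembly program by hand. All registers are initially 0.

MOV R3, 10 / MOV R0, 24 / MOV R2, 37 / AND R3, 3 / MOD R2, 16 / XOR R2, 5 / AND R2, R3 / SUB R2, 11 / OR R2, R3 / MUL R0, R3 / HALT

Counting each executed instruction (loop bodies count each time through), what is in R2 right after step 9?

after MOV R3, 10: R3=10
after MOV R0, 24: R0=24
after MOV R2, 37: R2=37
after AND R3, 3: R3=10&3=2
after MOD R2, 16: R2=37%16=5
after XOR R2, 5: R2=5^5=0
after AND R2, R3: R2=0&2=0
after SUB R2, 11: R2=0-11=-11
after OR R2, R3: R2=(-11)|2=-9
After step 9: R2 = -9.

-9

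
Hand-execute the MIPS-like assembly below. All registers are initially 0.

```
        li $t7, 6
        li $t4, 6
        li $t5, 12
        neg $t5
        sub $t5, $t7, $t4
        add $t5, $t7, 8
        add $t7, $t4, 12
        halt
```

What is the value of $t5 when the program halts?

14

$t7=6
$t4=6
$t5=12
$t5=-(12)=-12
$t5=6-6=0
$t5=6+8=14
$t7=6+12=18
halt.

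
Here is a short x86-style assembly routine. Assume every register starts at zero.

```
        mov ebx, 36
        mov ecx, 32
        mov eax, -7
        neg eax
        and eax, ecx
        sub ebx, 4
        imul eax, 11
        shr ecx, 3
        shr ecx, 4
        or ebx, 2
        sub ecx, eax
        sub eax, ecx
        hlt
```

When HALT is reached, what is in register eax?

0

after mov ebx, 36: ebx=36
after mov ecx, 32: ecx=32
after mov eax, -7: eax=-7
after neg eax: eax=-(-7)=7
after and eax, ecx: eax=7&32=0
after sub ebx, 4: ebx=36-4=32
after imul eax, 11: eax=0*11=0
after shr ecx, 3: ecx=32>>3=4
after shr ecx, 4: ecx=4>>4=0
after or ebx, 2: ebx=32|2=34
after sub ecx, eax: ecx=0-0=0
after sub eax, ecx: eax=0-0=0
halt.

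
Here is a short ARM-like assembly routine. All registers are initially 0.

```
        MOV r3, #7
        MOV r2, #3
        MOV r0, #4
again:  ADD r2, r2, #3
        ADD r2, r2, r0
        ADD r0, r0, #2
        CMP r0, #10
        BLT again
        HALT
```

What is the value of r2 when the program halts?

30

after MOV r3, #7: r3=7
after MOV r2, #3: r2=3
after MOV r0, #4: r0=4
after ADD r2, r2, #3: r2=3+3=6
after ADD r2, r2, r0: r2=6+4=10
after ADD r0, r0, #2: r0=4+2=6
CMP r0, #10  (cmp 6,10)
BLT again: taken
after ADD r2, r2, #3: r2=10+3=13
after ADD r2, r2, r0: r2=13+6=19
after ADD r0, r0, #2: r0=6+2=8
CMP r0, #10  (cmp 8,10)
BLT again: taken
after ADD r2, r2, #3: r2=19+3=22
after ADD r2, r2, r0: r2=22+8=30
after ADD r0, r0, #2: r0=8+2=10
CMP r0, #10  (cmp 10,10)
BLT again: not taken
halt.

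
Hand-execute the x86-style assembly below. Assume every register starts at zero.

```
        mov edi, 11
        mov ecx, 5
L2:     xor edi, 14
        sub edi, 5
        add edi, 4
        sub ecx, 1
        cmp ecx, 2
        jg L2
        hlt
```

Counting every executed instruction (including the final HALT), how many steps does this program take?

after mov edi, 11: edi=11
after mov ecx, 5: ecx=5
after xor edi, 14: edi=11^14=5
after sub edi, 5: edi=5-5=0
after add edi, 4: edi=0+4=4
after sub ecx, 1: ecx=5-1=4
cmp ecx, 2  (cmp 4,2)
jg L2: taken
after xor edi, 14: edi=4^14=10
after sub edi, 5: edi=10-5=5
after add edi, 4: edi=5+4=9
after sub ecx, 1: ecx=4-1=3
cmp ecx, 2  (cmp 3,2)
jg L2: taken
after xor edi, 14: edi=9^14=7
after sub edi, 5: edi=7-5=2
after add edi, 4: edi=2+4=6
after sub ecx, 1: ecx=3-1=2
cmp ecx, 2  (cmp 2,2)
jg L2: not taken
halt.
Total executed instructions: 21.

21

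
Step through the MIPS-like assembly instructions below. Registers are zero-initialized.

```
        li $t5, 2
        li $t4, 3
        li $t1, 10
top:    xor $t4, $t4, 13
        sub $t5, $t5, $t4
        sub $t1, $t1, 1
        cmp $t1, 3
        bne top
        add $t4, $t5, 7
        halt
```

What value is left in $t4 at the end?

after li $t5, 2: $t5=2
after li $t4, 3: $t4=3
after li $t1, 10: $t1=10
after xor $t4, $t4, 13: $t4=3^13=14
after sub $t5, $t5, $t4: $t5=2-14=-12
after sub $t1, $t1, 1: $t1=10-1=9
cmp $t1, 3  (cmp 9,3)
bne top: taken
after xor $t4, $t4, 13: $t4=14^13=3
after sub $t5, $t5, $t4: $t5=(-12)-3=-15
after sub $t1, $t1, 1: $t1=9-1=8
cmp $t1, 3  (cmp 8,3)
bne top: taken
after xor $t4, $t4, 13: $t4=3^13=14
after sub $t5, $t5, $t4: $t5=(-15)-14=-29
after sub $t1, $t1, 1: $t1=8-1=7
cmp $t1, 3  (cmp 7,3)
bne top: taken
after xor $t4, $t4, 13: $t4=14^13=3
after sub $t5, $t5, $t4: $t5=(-29)-3=-32
after sub $t1, $t1, 1: $t1=7-1=6
cmp $t1, 3  (cmp 6,3)
bne top: taken
after xor $t4, $t4, 13: $t4=3^13=14
after sub $t5, $t5, $t4: $t5=(-32)-14=-46
after sub $t1, $t1, 1: $t1=6-1=5
cmp $t1, 3  (cmp 5,3)
bne top: taken
after xor $t4, $t4, 13: $t4=14^13=3
after sub $t5, $t5, $t4: $t5=(-46)-3=-49
after sub $t1, $t1, 1: $t1=5-1=4
cmp $t1, 3  (cmp 4,3)
bne top: taken
after xor $t4, $t4, 13: $t4=3^13=14
after sub $t5, $t5, $t4: $t5=(-49)-14=-63
after sub $t1, $t1, 1: $t1=4-1=3
cmp $t1, 3  (cmp 3,3)
bne top: not taken
after add $t4, $t5, 7: $t4=(-63)+7=-56
halt.

-56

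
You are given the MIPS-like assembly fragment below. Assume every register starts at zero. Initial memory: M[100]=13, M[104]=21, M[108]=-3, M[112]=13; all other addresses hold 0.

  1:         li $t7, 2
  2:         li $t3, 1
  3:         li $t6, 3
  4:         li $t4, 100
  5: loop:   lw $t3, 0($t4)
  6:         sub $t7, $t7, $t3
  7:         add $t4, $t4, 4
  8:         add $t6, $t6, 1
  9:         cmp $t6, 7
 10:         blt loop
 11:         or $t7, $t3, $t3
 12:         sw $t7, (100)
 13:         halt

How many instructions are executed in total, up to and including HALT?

li $t7, 2 → $t7=2
li $t3, 1 → $t3=1
li $t6, 3 → $t6=3
li $t4, 100 → $t4=100
lw $t3, 0($t4) → $t3=M[100]=13
sub $t7, $t7, $t3 → $t7=2-13=-11
add $t4, $t4, 4 → $t4=100+4=104
add $t6, $t6, 1 → $t6=3+1=4
cmp $t6, 7  (cmp 4,7)
blt loop: taken
lw $t3, 0($t4) → $t3=M[104]=21
sub $t7, $t7, $t3 → $t7=(-11)-21=-32
add $t4, $t4, 4 → $t4=104+4=108
add $t6, $t6, 1 → $t6=4+1=5
cmp $t6, 7  (cmp 5,7)
blt loop: taken
lw $t3, 0($t4) → $t3=M[108]=-3
sub $t7, $t7, $t3 → $t7=(-32)-(-3)=-29
add $t4, $t4, 4 → $t4=108+4=112
add $t6, $t6, 1 → $t6=5+1=6
cmp $t6, 7  (cmp 6,7)
blt loop: taken
lw $t3, 0($t4) → $t3=M[112]=13
sub $t7, $t7, $t3 → $t7=(-29)-13=-42
add $t4, $t4, 4 → $t4=112+4=116
add $t6, $t6, 1 → $t6=6+1=7
cmp $t6, 7  (cmp 7,7)
blt loop: not taken
or $t7, $t3, $t3 → $t7=13|13=13
sw $t7, (100) → M[100]=13
halt.
Total executed instructions: 31.

31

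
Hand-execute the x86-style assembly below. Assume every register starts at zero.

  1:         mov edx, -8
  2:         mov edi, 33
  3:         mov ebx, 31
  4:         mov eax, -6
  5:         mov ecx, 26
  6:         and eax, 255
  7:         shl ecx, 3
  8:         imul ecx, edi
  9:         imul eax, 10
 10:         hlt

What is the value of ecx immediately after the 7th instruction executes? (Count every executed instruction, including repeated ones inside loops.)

208

after mov edx, -8: edx=-8
after mov edi, 33: edi=33
after mov ebx, 31: ebx=31
after mov eax, -6: eax=-6
after mov ecx, 26: ecx=26
after and eax, 255: eax=(-6)&255=250
after shl ecx, 3: ecx=26<<3=208
After step 7: ecx = 208.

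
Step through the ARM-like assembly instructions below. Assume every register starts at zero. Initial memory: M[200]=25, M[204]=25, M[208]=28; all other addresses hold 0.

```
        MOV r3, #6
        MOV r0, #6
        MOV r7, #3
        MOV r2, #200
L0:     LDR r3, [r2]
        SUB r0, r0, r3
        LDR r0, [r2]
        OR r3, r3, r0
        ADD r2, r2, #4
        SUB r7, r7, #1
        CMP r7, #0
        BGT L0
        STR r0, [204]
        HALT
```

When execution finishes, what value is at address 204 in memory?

MOV r3, #6 → r3=6
MOV r0, #6 → r0=6
MOV r7, #3 → r7=3
MOV r2, #200 → r2=200
LDR r3, [r2] → r3=M[200]=25
SUB r0, r0, r3 → r0=6-25=-19
LDR r0, [r2] → r0=M[200]=25
OR r3, r3, r0 → r3=25|25=25
ADD r2, r2, #4 → r2=200+4=204
SUB r7, r7, #1 → r7=3-1=2
CMP r7, #0  (cmp 2,0)
BGT L0: taken
LDR r3, [r2] → r3=M[204]=25
SUB r0, r0, r3 → r0=25-25=0
LDR r0, [r2] → r0=M[204]=25
OR r3, r3, r0 → r3=25|25=25
ADD r2, r2, #4 → r2=204+4=208
SUB r7, r7, #1 → r7=2-1=1
CMP r7, #0  (cmp 1,0)
BGT L0: taken
LDR r3, [r2] → r3=M[208]=28
SUB r0, r0, r3 → r0=25-28=-3
LDR r0, [r2] → r0=M[208]=28
OR r3, r3, r0 → r3=28|28=28
ADD r2, r2, #4 → r2=208+4=212
SUB r7, r7, #1 → r7=1-1=0
CMP r7, #0  (cmp 0,0)
BGT L0: not taken
STR r0, [204] → M[204]=28
halt.

28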